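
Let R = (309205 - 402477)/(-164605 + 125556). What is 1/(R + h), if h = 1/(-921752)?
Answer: 35993493848/85973613495 ≈ 0.41866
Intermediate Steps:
R = 93272/39049 (R = -93272/(-39049) = -93272*(-1/39049) = 93272/39049 ≈ 2.3886)
h = -1/921752 ≈ -1.0849e-6
1/(R + h) = 1/(93272/39049 - 1/921752) = 1/(85973613495/35993493848) = 35993493848/85973613495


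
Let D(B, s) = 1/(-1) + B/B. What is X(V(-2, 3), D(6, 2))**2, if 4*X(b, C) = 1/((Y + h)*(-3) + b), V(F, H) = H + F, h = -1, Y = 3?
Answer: 1/400 ≈ 0.0025000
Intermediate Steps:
V(F, H) = F + H
D(B, s) = 0 (D(B, s) = 1*(-1) + 1 = -1 + 1 = 0)
X(b, C) = 1/(4*(-6 + b)) (X(b, C) = 1/(4*((3 - 1)*(-3) + b)) = 1/(4*(2*(-3) + b)) = 1/(4*(-6 + b)))
X(V(-2, 3), D(6, 2))**2 = (1/(4*(-6 + (-2 + 3))))**2 = (1/(4*(-6 + 1)))**2 = ((1/4)/(-5))**2 = ((1/4)*(-1/5))**2 = (-1/20)**2 = 1/400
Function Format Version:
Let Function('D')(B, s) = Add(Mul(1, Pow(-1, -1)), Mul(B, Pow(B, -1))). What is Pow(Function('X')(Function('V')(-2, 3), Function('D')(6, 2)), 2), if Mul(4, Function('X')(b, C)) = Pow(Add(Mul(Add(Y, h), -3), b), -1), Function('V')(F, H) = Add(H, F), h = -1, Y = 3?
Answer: Rational(1, 400) ≈ 0.0025000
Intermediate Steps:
Function('V')(F, H) = Add(F, H)
Function('D')(B, s) = 0 (Function('D')(B, s) = Add(Mul(1, -1), 1) = Add(-1, 1) = 0)
Function('X')(b, C) = Mul(Rational(1, 4), Pow(Add(-6, b), -1)) (Function('X')(b, C) = Mul(Rational(1, 4), Pow(Add(Mul(Add(3, -1), -3), b), -1)) = Mul(Rational(1, 4), Pow(Add(Mul(2, -3), b), -1)) = Mul(Rational(1, 4), Pow(Add(-6, b), -1)))
Pow(Function('X')(Function('V')(-2, 3), Function('D')(6, 2)), 2) = Pow(Mul(Rational(1, 4), Pow(Add(-6, Add(-2, 3)), -1)), 2) = Pow(Mul(Rational(1, 4), Pow(Add(-6, 1), -1)), 2) = Pow(Mul(Rational(1, 4), Pow(-5, -1)), 2) = Pow(Mul(Rational(1, 4), Rational(-1, 5)), 2) = Pow(Rational(-1, 20), 2) = Rational(1, 400)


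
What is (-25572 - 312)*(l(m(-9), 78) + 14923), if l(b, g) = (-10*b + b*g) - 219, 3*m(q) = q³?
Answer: 47108880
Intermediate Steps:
m(q) = q³/3
l(b, g) = -219 - 10*b + b*g
(-25572 - 312)*(l(m(-9), 78) + 14923) = (-25572 - 312)*((-219 - 10*(-9)³/3 + ((⅓)*(-9)³)*78) + 14923) = -25884*((-219 - 10*(-729)/3 + ((⅓)*(-729))*78) + 14923) = -25884*((-219 - 10*(-243) - 243*78) + 14923) = -25884*((-219 + 2430 - 18954) + 14923) = -25884*(-16743 + 14923) = -25884*(-1820) = 47108880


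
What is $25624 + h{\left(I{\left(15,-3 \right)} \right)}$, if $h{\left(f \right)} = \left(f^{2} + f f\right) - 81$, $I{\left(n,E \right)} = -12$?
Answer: $25831$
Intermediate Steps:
$h{\left(f \right)} = -81 + 2 f^{2}$ ($h{\left(f \right)} = \left(f^{2} + f^{2}\right) - 81 = 2 f^{2} - 81 = -81 + 2 f^{2}$)
$25624 + h{\left(I{\left(15,-3 \right)} \right)} = 25624 - \left(81 - 2 \left(-12\right)^{2}\right) = 25624 + \left(-81 + 2 \cdot 144\right) = 25624 + \left(-81 + 288\right) = 25624 + 207 = 25831$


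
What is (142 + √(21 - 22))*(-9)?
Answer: -1278 - 9*I ≈ -1278.0 - 9.0*I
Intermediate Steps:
(142 + √(21 - 22))*(-9) = (142 + √(-1))*(-9) = (142 + I)*(-9) = -1278 - 9*I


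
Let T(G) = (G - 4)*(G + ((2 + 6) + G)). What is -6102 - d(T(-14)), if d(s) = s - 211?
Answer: -6251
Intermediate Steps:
T(G) = (-4 + G)*(8 + 2*G) (T(G) = (-4 + G)*(G + (8 + G)) = (-4 + G)*(8 + 2*G))
d(s) = -211 + s
-6102 - d(T(-14)) = -6102 - (-211 + (-32 + 2*(-14)²)) = -6102 - (-211 + (-32 + 2*196)) = -6102 - (-211 + (-32 + 392)) = -6102 - (-211 + 360) = -6102 - 1*149 = -6102 - 149 = -6251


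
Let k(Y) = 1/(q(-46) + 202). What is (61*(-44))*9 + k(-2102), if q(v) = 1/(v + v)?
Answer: -448890856/18583 ≈ -24156.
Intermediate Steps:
q(v) = 1/(2*v)
k(Y) = 92/18583 (k(Y) = 1/((½)/(-46) + 202) = 1/((½)*(-1/46) + 202) = 1/(-1/92 + 202) = 1/(18583/92) = 92/18583)
(61*(-44))*9 + k(-2102) = (61*(-44))*9 + 92/18583 = -2684*9 + 92/18583 = -24156 + 92/18583 = -448890856/18583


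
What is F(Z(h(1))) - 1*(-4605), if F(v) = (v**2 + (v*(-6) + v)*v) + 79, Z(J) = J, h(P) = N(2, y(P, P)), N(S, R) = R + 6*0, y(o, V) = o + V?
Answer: 4668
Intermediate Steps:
y(o, V) = V + o
N(S, R) = R (N(S, R) = R + 0 = R)
h(P) = 2*P (h(P) = P + P = 2*P)
F(v) = 79 - 4*v**2 (F(v) = (v**2 + (-6*v + v)*v) + 79 = (v**2 + (-5*v)*v) + 79 = (v**2 - 5*v**2) + 79 = -4*v**2 + 79 = 79 - 4*v**2)
F(Z(h(1))) - 1*(-4605) = (79 - 4*(2*1)**2) - 1*(-4605) = (79 - 4*2**2) + 4605 = (79 - 4*4) + 4605 = (79 - 16) + 4605 = 63 + 4605 = 4668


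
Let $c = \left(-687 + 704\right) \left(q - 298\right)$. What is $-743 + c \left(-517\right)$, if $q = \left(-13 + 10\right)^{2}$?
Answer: $2539278$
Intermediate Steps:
$q = 9$ ($q = \left(-3\right)^{2} = 9$)
$c = -4913$ ($c = \left(-687 + 704\right) \left(9 - 298\right) = 17 \left(-289\right) = -4913$)
$-743 + c \left(-517\right) = -743 - -2540021 = -743 + 2540021 = 2539278$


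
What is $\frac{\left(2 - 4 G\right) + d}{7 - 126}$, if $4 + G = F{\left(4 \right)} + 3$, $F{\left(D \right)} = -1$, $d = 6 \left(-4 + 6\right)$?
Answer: $- \frac{22}{119} \approx -0.18487$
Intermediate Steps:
$d = 12$ ($d = 6 \cdot 2 = 12$)
$G = -2$ ($G = -4 + \left(-1 + 3\right) = -4 + 2 = -2$)
$\frac{\left(2 - 4 G\right) + d}{7 - 126} = \frac{\left(2 - -8\right) + 12}{7 - 126} = \frac{\left(2 + 8\right) + 12}{-119} = \left(10 + 12\right) \left(- \frac{1}{119}\right) = 22 \left(- \frac{1}{119}\right) = - \frac{22}{119}$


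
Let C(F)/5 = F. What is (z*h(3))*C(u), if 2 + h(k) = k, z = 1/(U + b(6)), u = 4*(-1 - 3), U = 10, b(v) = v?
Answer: -5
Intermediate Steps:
u = -16 (u = 4*(-4) = -16)
z = 1/16 (z = 1/(10 + 6) = 1/16 ≈ 0.062500)
h(k) = -2 + k
C(F) = 5*F
(z*h(3))*C(u) = ((-2 + 3)/16)*(5*(-16)) = ((1/16)*1)*(-80) = (1/16)*(-80) = -5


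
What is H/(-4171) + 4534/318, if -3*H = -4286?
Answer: 9228499/663189 ≈ 13.915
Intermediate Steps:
H = 4286/3 (H = -1/3*(-4286) = 4286/3 ≈ 1428.7)
H/(-4171) + 4534/318 = (4286/3)/(-4171) + 4534/318 = (4286/3)*(-1/4171) + 4534*(1/318) = -4286/12513 + 2267/159 = 9228499/663189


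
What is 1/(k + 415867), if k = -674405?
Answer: -1/258538 ≈ -3.8679e-6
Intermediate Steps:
1/(k + 415867) = 1/(-674405 + 415867) = 1/(-258538) = -1/258538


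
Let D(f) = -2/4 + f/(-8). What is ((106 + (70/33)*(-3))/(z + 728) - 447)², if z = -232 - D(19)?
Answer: 384747401170441/1927297801 ≈ 1.9963e+5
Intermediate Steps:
D(f) = -½ - f/8 (D(f) = -2*¼ + f*(-⅛) = -½ - f/8)
z = -1833/8 (z = -232 - (-½ - ⅛*19) = -232 - (-½ - 19/8) = -232 - 1*(-23/8) = -232 + 23/8 = -1833/8 ≈ -229.13)
((106 + (70/33)*(-3))/(z + 728) - 447)² = ((106 + (70/33)*(-3))/(-1833/8 + 728) - 447)² = ((106 + (70*(1/33))*(-3))/(3991/8) - 447)² = ((106 + (70/33)*(-3))*(8/3991) - 447)² = ((106 - 70/11)*(8/3991) - 447)² = ((1096/11)*(8/3991) - 447)² = (8768/43901 - 447)² = (-19614979/43901)² = 384747401170441/1927297801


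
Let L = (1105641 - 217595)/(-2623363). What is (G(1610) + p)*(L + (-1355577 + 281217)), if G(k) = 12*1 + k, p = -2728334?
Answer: 7685066427397512912/2623363 ≈ 2.9295e+12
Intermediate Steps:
G(k) = 12 + k
L = -888046/2623363 (L = 888046*(-1/2623363) = -888046/2623363 ≈ -0.33851)
(G(1610) + p)*(L + (-1355577 + 281217)) = ((12 + 1610) - 2728334)*(-888046/2623363 + (-1355577 + 281217)) = (1622 - 2728334)*(-888046/2623363 - 1074360) = -2726712*(-2818437160726/2623363) = 7685066427397512912/2623363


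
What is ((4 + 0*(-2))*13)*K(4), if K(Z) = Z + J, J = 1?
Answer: 260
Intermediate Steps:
K(Z) = 1 + Z (K(Z) = Z + 1 = 1 + Z)
((4 + 0*(-2))*13)*K(4) = ((4 + 0*(-2))*13)*(1 + 4) = ((4 + 0)*13)*5 = (4*13)*5 = 52*5 = 260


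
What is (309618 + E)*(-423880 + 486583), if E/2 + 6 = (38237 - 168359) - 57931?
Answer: -4169749500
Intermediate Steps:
E = -376118 (E = -12 + 2*((38237 - 168359) - 57931) = -12 + 2*(-130122 - 57931) = -12 + 2*(-188053) = -12 - 376106 = -376118)
(309618 + E)*(-423880 + 486583) = (309618 - 376118)*(-423880 + 486583) = -66500*62703 = -4169749500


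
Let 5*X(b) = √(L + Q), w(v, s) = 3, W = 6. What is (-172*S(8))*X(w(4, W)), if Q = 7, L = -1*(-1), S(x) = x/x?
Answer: -344*√2/5 ≈ -97.298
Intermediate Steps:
S(x) = 1
L = 1
X(b) = 2*√2/5 (X(b) = √(1 + 7)/5 = √8/5 = (2*√2)/5 = 2*√2/5)
(-172*S(8))*X(w(4, W)) = (-172*1)*(2*√2/5) = -344*√2/5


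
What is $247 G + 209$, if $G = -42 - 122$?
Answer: $-40299$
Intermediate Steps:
$G = -164$ ($G = -42 - 122 = -164$)
$247 G + 209 = 247 \left(-164\right) + 209 = -40508 + 209 = -40299$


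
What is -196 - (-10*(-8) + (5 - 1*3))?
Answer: -278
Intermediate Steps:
-196 - (-10*(-8) + (5 - 1*3)) = -196 - (80 + (5 - 3)) = -196 - (80 + 2) = -196 - 1*82 = -196 - 82 = -278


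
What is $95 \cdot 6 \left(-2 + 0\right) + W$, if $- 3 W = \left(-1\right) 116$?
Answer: $- \frac{3304}{3} \approx -1101.3$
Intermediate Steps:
$W = \frac{116}{3}$ ($W = - \frac{\left(-1\right) 116}{3} = \left(- \frac{1}{3}\right) \left(-116\right) = \frac{116}{3} \approx 38.667$)
$95 \cdot 6 \left(-2 + 0\right) + W = 95 \cdot 6 \left(-2 + 0\right) + \frac{116}{3} = 95 \cdot 6 \left(-2\right) + \frac{116}{3} = 95 \left(-12\right) + \frac{116}{3} = -1140 + \frac{116}{3} = - \frac{3304}{3}$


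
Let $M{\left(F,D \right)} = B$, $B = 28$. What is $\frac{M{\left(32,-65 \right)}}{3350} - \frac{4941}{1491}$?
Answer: $- \frac{2751767}{832475} \approx -3.3055$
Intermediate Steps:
$M{\left(F,D \right)} = 28$
$\frac{M{\left(32,-65 \right)}}{3350} - \frac{4941}{1491} = \frac{28}{3350} - \frac{4941}{1491} = 28 \cdot \frac{1}{3350} - \frac{1647}{497} = \frac{14}{1675} - \frac{1647}{497} = - \frac{2751767}{832475}$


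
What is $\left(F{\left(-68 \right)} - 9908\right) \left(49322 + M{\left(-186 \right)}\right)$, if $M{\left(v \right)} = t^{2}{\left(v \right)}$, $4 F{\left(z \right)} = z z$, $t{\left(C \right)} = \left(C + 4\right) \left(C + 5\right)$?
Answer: $-9497886451872$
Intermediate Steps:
$t{\left(C \right)} = \left(4 + C\right) \left(5 + C\right)$
$F{\left(z \right)} = \frac{z^{2}}{4}$ ($F{\left(z \right)} = \frac{z z}{4} = \frac{z^{2}}{4}$)
$M{\left(v \right)} = \left(20 + v^{2} + 9 v\right)^{2}$
$\left(F{\left(-68 \right)} - 9908\right) \left(49322 + M{\left(-186 \right)}\right) = \left(\frac{\left(-68\right)^{2}}{4} - 9908\right) \left(49322 + \left(20 + \left(-186\right)^{2} + 9 \left(-186\right)\right)^{2}\right) = \left(\frac{1}{4} \cdot 4624 - 9908\right) \left(49322 + \left(20 + 34596 - 1674\right)^{2}\right) = \left(1156 - 9908\right) \left(49322 + 32942^{2}\right) = - 8752 \left(49322 + 1085175364\right) = \left(-8752\right) 1085224686 = -9497886451872$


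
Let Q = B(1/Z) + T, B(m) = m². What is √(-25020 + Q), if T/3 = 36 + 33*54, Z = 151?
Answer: I*√446124365/151 ≈ 139.88*I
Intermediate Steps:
T = 5454 (T = 3*(36 + 33*54) = 3*(36 + 1782) = 3*1818 = 5454)
Q = 124356655/22801 (Q = (1/151)² + 5454 = 1/22801 + 5454 = 124356655/22801 ≈ 5454.0)
√(-25020 + Q) = √(-25020 + 124356655/22801) = √(-446124365/22801) = I*√446124365/151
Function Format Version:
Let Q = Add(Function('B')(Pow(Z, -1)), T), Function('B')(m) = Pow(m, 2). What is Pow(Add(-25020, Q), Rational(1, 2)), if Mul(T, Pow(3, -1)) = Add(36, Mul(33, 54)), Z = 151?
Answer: Mul(Rational(1, 151), I, Pow(446124365, Rational(1, 2))) ≈ Mul(139.88, I)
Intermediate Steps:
T = 5454 (T = Mul(3, Add(36, Mul(33, 54))) = Mul(3, Add(36, 1782)) = Mul(3, 1818) = 5454)
Q = Rational(124356655, 22801) (Q = Add(Pow(Pow(151, -1), 2), 5454) = Add(Pow(Rational(1, 151), 2), 5454) = Add(Rational(1, 22801), 5454) = Rational(124356655, 22801) ≈ 5454.0)
Pow(Add(-25020, Q), Rational(1, 2)) = Pow(Add(-25020, Rational(124356655, 22801)), Rational(1, 2)) = Pow(Rational(-446124365, 22801), Rational(1, 2)) = Mul(Rational(1, 151), I, Pow(446124365, Rational(1, 2)))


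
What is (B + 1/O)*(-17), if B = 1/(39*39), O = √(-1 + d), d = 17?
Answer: -25925/6084 ≈ -4.2612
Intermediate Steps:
O = 4 (O = √(-1 + 17) = √16 = 4)
B = 1/1521 (B = (1/39)*(1/39) = 1/1521 ≈ 0.00065746)
(B + 1/O)*(-17) = (1/1521 + 1/4)*(-17) = (1/1521 + ¼)*(-17) = (1525/6084)*(-17) = -25925/6084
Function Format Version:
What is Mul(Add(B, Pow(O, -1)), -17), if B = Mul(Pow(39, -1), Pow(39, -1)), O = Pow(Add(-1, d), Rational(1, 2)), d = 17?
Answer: Rational(-25925, 6084) ≈ -4.2612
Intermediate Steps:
O = 4 (O = Pow(Add(-1, 17), Rational(1, 2)) = Pow(16, Rational(1, 2)) = 4)
B = Rational(1, 1521) (B = Mul(Rational(1, 39), Rational(1, 39)) = Rational(1, 1521) ≈ 0.00065746)
Mul(Add(B, Pow(O, -1)), -17) = Mul(Add(Rational(1, 1521), Pow(4, -1)), -17) = Mul(Add(Rational(1, 1521), Rational(1, 4)), -17) = Mul(Rational(1525, 6084), -17) = Rational(-25925, 6084)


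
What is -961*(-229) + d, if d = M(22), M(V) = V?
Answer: 220091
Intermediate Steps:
d = 22
-961*(-229) + d = -961*(-229) + 22 = 220069 + 22 = 220091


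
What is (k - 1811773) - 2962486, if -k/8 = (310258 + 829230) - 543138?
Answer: -9545059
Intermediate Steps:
k = -4770800 (k = -8*((310258 + 829230) - 543138) = -8*(1139488 - 543138) = -8*596350 = -4770800)
(k - 1811773) - 2962486 = (-4770800 - 1811773) - 2962486 = -6582573 - 2962486 = -9545059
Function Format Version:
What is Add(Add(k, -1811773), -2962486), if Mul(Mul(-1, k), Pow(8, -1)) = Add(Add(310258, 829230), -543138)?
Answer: -9545059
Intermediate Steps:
k = -4770800 (k = Mul(-8, Add(Add(310258, 829230), -543138)) = Mul(-8, Add(1139488, -543138)) = Mul(-8, 596350) = -4770800)
Add(Add(k, -1811773), -2962486) = Add(Add(-4770800, -1811773), -2962486) = Add(-6582573, -2962486) = -9545059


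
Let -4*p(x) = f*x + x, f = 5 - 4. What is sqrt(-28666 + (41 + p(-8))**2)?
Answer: I*sqrt(26641) ≈ 163.22*I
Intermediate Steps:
f = 1
p(x) = -x/2 (p(x) = -(1*x + x)/4 = -(x + x)/4 = -x/2)
sqrt(-28666 + (41 + p(-8))**2) = sqrt(-28666 + (41 - 1/2*(-8))**2) = sqrt(-28666 + (41 + 4)**2) = sqrt(-28666 + 45**2) = sqrt(-28666 + 2025) = sqrt(-26641) = I*sqrt(26641)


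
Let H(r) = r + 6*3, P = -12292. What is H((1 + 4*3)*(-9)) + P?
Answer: -12391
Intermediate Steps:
H(r) = 18 + r (H(r) = r + 18 = 18 + r)
H((1 + 4*3)*(-9)) + P = (18 + (1 + 4*3)*(-9)) - 12292 = (18 + (1 + 12)*(-9)) - 12292 = (18 + 13*(-9)) - 12292 = (18 - 117) - 12292 = -99 - 12292 = -12391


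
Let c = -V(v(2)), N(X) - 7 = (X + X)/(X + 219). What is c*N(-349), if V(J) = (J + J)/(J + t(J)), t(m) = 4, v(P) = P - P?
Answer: 0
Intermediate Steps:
v(P) = 0
V(J) = 2*J/(4 + J) (V(J) = (J + J)/(J + 4) = (2*J)/(4 + J) = 2*J/(4 + J))
N(X) = 7 + 2*X/(219 + X) (N(X) = 7 + (X + X)/(X + 219) = 7 + (2*X)/(219 + X) = 7 + 2*X/(219 + X))
c = 0 (c = -2*0/(4 + 0) = -2*0/4 = -1*0 = 0)
c*N(-349) = 0*(3*(511 + 3*(-349))/(219 - 349)) = 0*(3*(511 - 1047)/(-130)) = 0*(3*(-1/130)*(-536)) = 0*(804/65) = 0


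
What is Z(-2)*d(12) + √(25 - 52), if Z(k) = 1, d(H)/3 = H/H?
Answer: 3 + 3*I*√3 ≈ 3.0 + 5.1962*I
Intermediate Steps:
d(H) = 3 (d(H) = 3*(H/H) = 3*1 = 3)
Z(-2)*d(12) + √(25 - 52) = 1*3 + √(25 - 52) = 3 + √(-27) = 3 + 3*I*√3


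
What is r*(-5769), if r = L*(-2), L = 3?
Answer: 34614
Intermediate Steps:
r = -6 (r = 3*(-2) = -6)
r*(-5769) = -6*(-5769) = 34614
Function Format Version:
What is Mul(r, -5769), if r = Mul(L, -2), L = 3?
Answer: 34614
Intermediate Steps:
r = -6 (r = Mul(3, -2) = -6)
Mul(r, -5769) = Mul(-6, -5769) = 34614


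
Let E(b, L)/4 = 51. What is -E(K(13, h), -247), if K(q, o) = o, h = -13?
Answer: -204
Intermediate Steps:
E(b, L) = 204 (E(b, L) = 4*51 = 204)
-E(K(13, h), -247) = -1*204 = -204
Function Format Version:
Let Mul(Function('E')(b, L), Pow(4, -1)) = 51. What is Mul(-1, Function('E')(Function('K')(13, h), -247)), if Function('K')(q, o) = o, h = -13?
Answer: -204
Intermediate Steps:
Function('E')(b, L) = 204 (Function('E')(b, L) = Mul(4, 51) = 204)
Mul(-1, Function('E')(Function('K')(13, h), -247)) = Mul(-1, 204) = -204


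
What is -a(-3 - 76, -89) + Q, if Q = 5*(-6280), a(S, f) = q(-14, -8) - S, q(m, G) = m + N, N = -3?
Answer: -31462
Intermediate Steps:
q(m, G) = -3 + m (q(m, G) = m - 3 = -3 + m)
a(S, f) = -17 - S (a(S, f) = (-3 - 14) - S = -17 - S)
Q = -31400
-a(-3 - 76, -89) + Q = -(-17 - (-3 - 76)) - 31400 = -(-17 - 1*(-79)) - 31400 = -(-17 + 79) - 31400 = -1*62 - 31400 = -62 - 31400 = -31462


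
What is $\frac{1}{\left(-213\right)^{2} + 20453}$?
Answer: $\frac{1}{65822} \approx 1.5192 \cdot 10^{-5}$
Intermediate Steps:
$\frac{1}{\left(-213\right)^{2} + 20453} = \frac{1}{45369 + 20453} = \frac{1}{65822}$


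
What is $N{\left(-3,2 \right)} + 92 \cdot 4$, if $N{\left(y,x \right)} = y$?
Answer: $365$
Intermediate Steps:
$N{\left(-3,2 \right)} + 92 \cdot 4 = -3 + 92 \cdot 4 = -3 + 368 = 365$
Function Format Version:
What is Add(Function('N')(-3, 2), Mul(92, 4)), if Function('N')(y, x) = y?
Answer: 365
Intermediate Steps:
Add(Function('N')(-3, 2), Mul(92, 4)) = Add(-3, Mul(92, 4)) = Add(-3, 368) = 365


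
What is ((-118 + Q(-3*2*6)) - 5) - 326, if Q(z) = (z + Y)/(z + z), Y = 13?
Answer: -32305/72 ≈ -448.68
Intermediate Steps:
Q(z) = (13 + z)/(2*z) (Q(z) = (z + 13)/(z + z) = (13 + z)/((2*z)) = (13 + z)*(1/(2*z)) = (13 + z)/(2*z))
((-118 + Q(-3*2*6)) - 5) - 326 = ((-118 + (13 - 3*2*6)/(2*((-3*2*6)))) - 5) - 326 = ((-118 + (13 - 6*6)/(2*((-6*6)))) - 5) - 326 = ((-118 + (½)*(13 - 36)/(-36)) - 5) - 326 = ((-118 + (½)*(-1/36)*(-23)) - 5) - 326 = ((-118 + 23/72) - 5) - 326 = (-8473/72 - 5) - 326 = -8833/72 - 326 = -32305/72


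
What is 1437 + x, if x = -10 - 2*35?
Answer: 1357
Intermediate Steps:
x = -80 (x = -10 - 70 = -80)
1437 + x = 1437 - 80 = 1357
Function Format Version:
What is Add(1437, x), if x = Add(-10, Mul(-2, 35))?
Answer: 1357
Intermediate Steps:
x = -80 (x = Add(-10, -70) = -80)
Add(1437, x) = Add(1437, -80) = 1357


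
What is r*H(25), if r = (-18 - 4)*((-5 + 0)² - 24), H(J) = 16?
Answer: -352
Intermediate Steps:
r = -22 (r = -22*((-5)² - 24) = -22*(25 - 24) = -22*1 = -22)
r*H(25) = -22*16 = -352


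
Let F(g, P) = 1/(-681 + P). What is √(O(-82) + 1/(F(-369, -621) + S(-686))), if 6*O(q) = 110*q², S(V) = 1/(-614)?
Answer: √253694028333/1437 ≈ 350.51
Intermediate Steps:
S(V) = -1/614
O(q) = 55*q²/3 (O(q) = (110*q²)/6 = 55*q²/3)
√(O(-82) + 1/(F(-369, -621) + S(-686))) = √((55/3)*(-82)² + 1/(1/(-681 - 621) - 1/614)) = √((55/3)*6724 + 1/(1/(-1302) - 1/614)) = √(369820/3 + 1/(-1/1302 - 1/614)) = √(369820/3 + 1/(-479/199857)) = √(369820/3 - 199857/479) = √(176544209/1437) = √253694028333/1437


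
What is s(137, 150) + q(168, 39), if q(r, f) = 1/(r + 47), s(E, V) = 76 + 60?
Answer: 29241/215 ≈ 136.00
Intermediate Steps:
s(E, V) = 136
q(r, f) = 1/(47 + r)
s(137, 150) + q(168, 39) = 136 + 1/(47 + 168) = 136 + 1/215 = 29241/215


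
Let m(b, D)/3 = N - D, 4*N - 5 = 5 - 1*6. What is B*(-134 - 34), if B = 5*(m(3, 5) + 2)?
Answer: 8400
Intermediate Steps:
N = 1 (N = 5/4 + (5 - 1*6)/4 = 5/4 + (5 - 6)/4 = 5/4 + (¼)*(-1) = 5/4 - ¼ = 1)
m(b, D) = 3 - 3*D (m(b, D) = 3*(1 - D) = 3 - 3*D)
B = -50 (B = 5*((3 - 3*5) + 2) = 5*((3 - 15) + 2) = 5*(-12 + 2) = 5*(-10) = -50)
B*(-134 - 34) = -50*(-134 - 34) = -50*(-168) = 8400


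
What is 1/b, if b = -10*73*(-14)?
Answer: 1/10220 ≈ 9.7847e-5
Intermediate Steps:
b = 10220 (b = -730*(-14) = 10220)
1/b = 1/10220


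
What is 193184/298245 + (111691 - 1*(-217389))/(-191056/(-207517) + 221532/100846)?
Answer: 102697456261004729524/972858628753395 ≈ 1.0556e+5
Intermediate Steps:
193184/298245 + (111691 - 1*(-217389))/(-191056/(-207517) + 221532/100846) = 193184*(1/298245) + (111691 + 217389)/(-191056*(-1/207517) + 221532*(1/100846)) = 193184/298245 + 329080/(191056/207517 + 110766/50423) = 193184/298245 + 329080/(32619444710/10463629691) = 193184/298245 + 329080*(10463629691/32619444710) = 193184/298245 + 344337125871428/3261944471 = 102697456261004729524/972858628753395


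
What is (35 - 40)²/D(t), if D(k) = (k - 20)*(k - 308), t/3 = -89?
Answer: 1/6601 ≈ 0.00015149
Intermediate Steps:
t = -267 (t = 3*(-89) = -267)
D(k) = (-308 + k)*(-20 + k) (D(k) = (-20 + k)*(-308 + k) = (-308 + k)*(-20 + k))
(35 - 40)²/D(t) = (35 - 40)²/(6160 + (-267)² - 328*(-267)) = (-5)²/(6160 + 71289 + 87576) = 25/165025 = 25*(1/165025) = 1/6601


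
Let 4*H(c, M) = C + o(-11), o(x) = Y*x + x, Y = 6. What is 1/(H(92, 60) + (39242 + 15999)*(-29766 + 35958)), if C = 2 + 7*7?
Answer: 2/684104531 ≈ 2.9235e-9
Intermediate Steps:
o(x) = 7*x (o(x) = 6*x + x = 7*x)
C = 51 (C = 2 + 49 = 51)
H(c, M) = -13/2 (H(c, M) = (51 + 7*(-11))/4 = (51 - 77)/4 = (¼)*(-26) = -13/2)
1/(H(92, 60) + (39242 + 15999)*(-29766 + 35958)) = 1/(-13/2 + (39242 + 15999)*(-29766 + 35958)) = 1/(-13/2 + 55241*6192) = 1/(-13/2 + 342052272) = 1/(684104531/2) = 2/684104531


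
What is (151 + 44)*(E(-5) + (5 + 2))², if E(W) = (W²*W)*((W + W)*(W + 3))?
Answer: 1211934555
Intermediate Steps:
E(W) = 2*W⁴*(3 + W) (E(W) = W³*((2*W)*(3 + W)) = W³*(2*W*(3 + W)) = 2*W⁴*(3 + W))
(151 + 44)*(E(-5) + (5 + 2))² = (151 + 44)*(2*(-5)⁴*(3 - 5) + (5 + 2))² = 195*(2*625*(-2) + 7)² = 195*(-2500 + 7)² = 195*(-2493)² = 195*6215049 = 1211934555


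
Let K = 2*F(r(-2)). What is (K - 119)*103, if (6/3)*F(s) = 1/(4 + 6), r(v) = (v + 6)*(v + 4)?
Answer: -122467/10 ≈ -12247.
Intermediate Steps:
r(v) = (4 + v)*(6 + v) (r(v) = (6 + v)*(4 + v) = (4 + v)*(6 + v))
F(s) = 1/20 (F(s) = 1/(2*(4 + 6)) = (½)/10 = (½)*(⅒) = 1/20)
K = ⅒ (K = 2*(1/20) = ⅒ ≈ 0.10000)
(K - 119)*103 = (⅒ - 119)*103 = -1189/10*103 = -122467/10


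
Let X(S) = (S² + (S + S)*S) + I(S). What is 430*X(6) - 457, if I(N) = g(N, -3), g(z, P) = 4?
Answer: 47703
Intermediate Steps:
I(N) = 4
X(S) = 4 + 3*S² (X(S) = (S² + (S + S)*S) + 4 = (S² + (2*S)*S) + 4 = (S² + 2*S²) + 4 = 3*S² + 4 = 4 + 3*S²)
430*X(6) - 457 = 430*(4 + 3*6²) - 457 = 430*(4 + 3*36) - 457 = 430*(4 + 108) - 457 = 430*112 - 457 = 48160 - 457 = 47703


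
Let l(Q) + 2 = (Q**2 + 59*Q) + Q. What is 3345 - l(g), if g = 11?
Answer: 2566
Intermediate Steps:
l(Q) = -2 + Q**2 + 60*Q (l(Q) = -2 + ((Q**2 + 59*Q) + Q) = -2 + (Q**2 + 60*Q) = -2 + Q**2 + 60*Q)
3345 - l(g) = 3345 - (-2 + 11**2 + 60*11) = 3345 - (-2 + 121 + 660) = 3345 - 1*779 = 3345 - 779 = 2566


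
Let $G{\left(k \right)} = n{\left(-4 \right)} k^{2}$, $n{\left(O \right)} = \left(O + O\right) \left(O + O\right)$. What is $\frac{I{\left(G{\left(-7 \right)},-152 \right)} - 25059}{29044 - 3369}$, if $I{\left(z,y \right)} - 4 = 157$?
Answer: $- \frac{24898}{25675} \approx -0.96974$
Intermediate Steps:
$n{\left(O \right)} = 4 O^{2}$ ($n{\left(O \right)} = 2 O 2 O = 4 O^{2}$)
$G{\left(k \right)} = 64 k^{2}$ ($G{\left(k \right)} = 4 \left(-4\right)^{2} k^{2} = 4 \cdot 16 k^{2} = 64 k^{2}$)
$I{\left(z,y \right)} = 161$ ($I{\left(z,y \right)} = 4 + 157 = 161$)
$\frac{I{\left(G{\left(-7 \right)},-152 \right)} - 25059}{29044 - 3369} = \frac{161 - 25059}{29044 - 3369} = - \frac{24898}{25675}$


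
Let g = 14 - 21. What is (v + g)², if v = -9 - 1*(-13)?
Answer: 9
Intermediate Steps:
v = 4 (v = -9 + 13 = 4)
g = -7
(v + g)² = (4 - 7)² = (-3)² = 9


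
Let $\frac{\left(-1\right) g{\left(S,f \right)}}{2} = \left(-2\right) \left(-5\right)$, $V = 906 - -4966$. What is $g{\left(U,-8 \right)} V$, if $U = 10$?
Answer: $-117440$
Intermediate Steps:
$V = 5872$ ($V = 906 + 4966 = 5872$)
$g{\left(S,f \right)} = -20$ ($g{\left(S,f \right)} = - 2 \left(\left(-2\right) \left(-5\right)\right) = \left(-2\right) 10 = -20$)
$g{\left(U,-8 \right)} V = \left(-20\right) 5872 = -117440$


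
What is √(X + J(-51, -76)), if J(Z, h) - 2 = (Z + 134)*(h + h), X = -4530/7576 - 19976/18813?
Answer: I*√16017178961695534539/35631822 ≈ 112.32*I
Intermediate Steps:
X = -118280533/71263644 (X = -4530*1/7576 - 19976*1/18813 = -2265/3788 - 19976/18813 = -118280533/71263644 ≈ -1.6598)
J(Z, h) = 2 + 2*h*(134 + Z) (J(Z, h) = 2 + (Z + 134)*(h + h) = 2 + (134 + Z)*(2*h) = 2 + 2*h*(134 + Z))
√(X + J(-51, -76)) = √(-118280533/71263644 + (2 + 268*(-76) + 2*(-51)*(-76))) = √(-118280533/71263644 + (2 - 20368 + 7752)) = √(-118280533/71263644 - 12614) = √(-899037885949/71263644) = I*√16017178961695534539/35631822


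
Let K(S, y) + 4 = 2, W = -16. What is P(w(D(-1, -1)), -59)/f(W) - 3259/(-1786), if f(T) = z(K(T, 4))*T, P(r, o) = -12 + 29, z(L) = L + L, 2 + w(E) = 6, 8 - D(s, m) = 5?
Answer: 119469/57152 ≈ 2.0904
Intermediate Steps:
K(S, y) = -2 (K(S, y) = -4 + 2 = -2)
D(s, m) = 3 (D(s, m) = 8 - 1*5 = 8 - 5 = 3)
w(E) = 4 (w(E) = -2 + 6 = 4)
z(L) = 2*L
P(r, o) = 17
f(T) = -4*T (f(T) = (2*(-2))*T = -4*T)
P(w(D(-1, -1)), -59)/f(W) - 3259/(-1786) = 17/((-4*(-16))) - 3259/(-1786) = 17/64 - 3259*(-1/1786) = 17*(1/64) + 3259/1786 = 17/64 + 3259/1786 = 119469/57152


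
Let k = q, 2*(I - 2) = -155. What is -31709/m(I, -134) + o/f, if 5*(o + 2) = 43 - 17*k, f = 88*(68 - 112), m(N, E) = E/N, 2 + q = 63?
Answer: -5793534573/324280 ≈ -17866.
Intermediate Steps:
I = -151/2 (I = 2 + (½)*(-155) = 2 - 155/2 = -151/2 ≈ -75.500)
q = 61 (q = -2 + 63 = 61)
k = 61
f = -3872 (f = 88*(-44) = -3872)
o = -1004/5 (o = -2 + (43 - 17*61)/5 = -2 + (43 - 1037)/5 = -2 + (⅕)*(-994) = -2 - 994/5 = -1004/5 ≈ -200.80)
-31709/m(I, -134) + o/f = -31709/((-134/(-151/2))) - 1004/5/(-3872) = -31709/((-134*(-2/151))) - 1004/5*(-1/3872) = -31709/268/151 + 251/4840 = -31709*151/268 + 251/4840 = -4788059/268 + 251/4840 = -5793534573/324280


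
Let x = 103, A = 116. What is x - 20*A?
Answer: -2217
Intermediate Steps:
x - 20*A = 103 - 20*116 = 103 - 2320 = -2217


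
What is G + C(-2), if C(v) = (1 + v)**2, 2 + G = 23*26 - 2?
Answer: 595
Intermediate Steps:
G = 594 (G = -2 + (23*26 - 2) = -2 + (598 - 2) = -2 + 596 = 594)
G + C(-2) = 594 + (1 - 2)**2 = 594 + (-1)**2 = 594 + 1 = 595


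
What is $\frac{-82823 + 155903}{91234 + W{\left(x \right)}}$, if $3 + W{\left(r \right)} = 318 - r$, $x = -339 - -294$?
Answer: $\frac{36540}{45797} \approx 0.79787$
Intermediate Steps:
$x = -45$ ($x = -339 + 294 = -45$)
$W{\left(r \right)} = 315 - r$ ($W{\left(r \right)} = -3 - \left(-318 + r\right) = 315 - r$)
$\frac{-82823 + 155903}{91234 + W{\left(x \right)}} = \frac{-82823 + 155903}{91234 + \left(315 - -45\right)} = \frac{73080}{91234 + \left(315 + 45\right)} = \frac{73080}{91234 + 360} = \frac{73080}{91594} = 73080 \cdot \frac{1}{91594} = \frac{36540}{45797}$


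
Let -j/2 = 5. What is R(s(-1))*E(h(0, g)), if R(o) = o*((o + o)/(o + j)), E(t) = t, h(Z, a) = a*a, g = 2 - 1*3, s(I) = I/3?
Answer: -2/93 ≈ -0.021505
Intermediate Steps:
j = -10 (j = -2*5 = -10)
s(I) = I/3 (s(I) = I*(⅓) = I/3)
g = -1 (g = 2 - 3 = -1)
h(Z, a) = a²
R(o) = 2*o²/(-10 + o) (R(o) = o*((o + o)/(o - 10)) = o*((2*o)/(-10 + o)) = o*(2*o/(-10 + o)) = 2*o²/(-10 + o))
R(s(-1))*E(h(0, g)) = (2*((⅓)*(-1))²/(-10 + (⅓)*(-1)))*(-1)² = (2*(-⅓)²/(-10 - ⅓))*1 = (2*(⅑)/(-31/3))*1 = (2*(⅑)*(-3/31))*1 = -2/93*1 = -2/93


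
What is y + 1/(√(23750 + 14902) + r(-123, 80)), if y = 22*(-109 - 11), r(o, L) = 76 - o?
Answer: -2505161/949 - 2*√9663/949 ≈ -2640.0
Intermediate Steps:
y = -2640 (y = 22*(-120) = -2640)
y + 1/(√(23750 + 14902) + r(-123, 80)) = -2640 + 1/(√(23750 + 14902) + (76 - 1*(-123))) = -2640 + 1/(√38652 + (76 + 123)) = -2640 + 1/(2*√9663 + 199) = -2640 + 1/(199 + 2*√9663)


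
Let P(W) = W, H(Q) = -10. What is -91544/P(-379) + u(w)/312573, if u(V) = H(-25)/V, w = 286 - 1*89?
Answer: 5636993990474/23337637899 ≈ 241.54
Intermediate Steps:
w = 197 (w = 286 - 89 = 197)
u(V) = -10/V
-91544/P(-379) + u(w)/312573 = -91544/(-379) - 10/197/312573 = -91544*(-1/379) - 10*1/197*(1/312573) = 91544/379 - 10/197*1/312573 = 91544/379 - 10/61576881 = 5636993990474/23337637899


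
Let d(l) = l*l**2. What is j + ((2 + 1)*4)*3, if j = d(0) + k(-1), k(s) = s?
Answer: 35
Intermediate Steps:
d(l) = l**3
j = -1 (j = 0**3 - 1 = 0 - 1 = -1)
j + ((2 + 1)*4)*3 = -1 + ((2 + 1)*4)*3 = -1 + (3*4)*3 = -1 + 12*3 = -1 + 36 = 35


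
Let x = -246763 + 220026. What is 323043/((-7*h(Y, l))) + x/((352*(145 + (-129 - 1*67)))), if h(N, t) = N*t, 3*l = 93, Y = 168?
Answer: -28717523/3895584 ≈ -7.3718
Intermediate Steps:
l = 31 (l = (⅓)*93 = 31)
x = -26737
323043/((-7*h(Y, l))) + x/((352*(145 + (-129 - 1*67)))) = 323043/((-1176*31)) - 26737*1/(352*(145 + (-129 - 1*67))) = 323043/((-7*5208)) - 26737*1/(352*(145 + (-129 - 67))) = 323043/(-36456) - 26737*1/(352*(145 - 196)) = 323043*(-1/36456) - 26737/(352*(-51)) = -15383/1736 - 26737/(-17952) = -15383/1736 - 26737*(-1/17952) = -15383/1736 + 26737/17952 = -28717523/3895584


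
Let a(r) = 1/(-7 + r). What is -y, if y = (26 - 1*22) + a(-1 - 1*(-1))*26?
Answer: -2/7 ≈ -0.28571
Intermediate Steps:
y = 2/7 (y = (26 - 1*22) + 26/(-7 + (-1 - 1*(-1))) = (26 - 22) + 26/(-7 + (-1 + 1)) = 4 + 26/(-7 + 0) = 4 + 26/(-7) = 4 - ⅐*26 = 4 - 26/7 = 2/7 ≈ 0.28571)
-y = -1*2/7 = -2/7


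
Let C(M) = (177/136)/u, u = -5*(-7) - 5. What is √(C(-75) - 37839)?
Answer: I*√4374183385/340 ≈ 194.52*I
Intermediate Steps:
u = 30 (u = 35 - 5 = 30)
C(M) = 59/1360 (C(M) = (177/136)/30 = (177*(1/136))*(1/30) = (177/136)*(1/30) = 59/1360)
√(C(-75) - 37839) = √(59/1360 - 37839) = √(-51460981/1360) = I*√4374183385/340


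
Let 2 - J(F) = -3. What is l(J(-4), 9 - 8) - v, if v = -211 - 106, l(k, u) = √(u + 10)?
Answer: 317 + √11 ≈ 320.32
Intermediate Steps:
J(F) = 5 (J(F) = 2 - 1*(-3) = 2 + 3 = 5)
l(k, u) = √(10 + u)
v = -317
l(J(-4), 9 - 8) - v = √(10 + (9 - 8)) - 1*(-317) = √(10 + 1) + 317 = √11 + 317 = 317 + √11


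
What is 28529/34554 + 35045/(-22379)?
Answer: -572494439/773283966 ≈ -0.74034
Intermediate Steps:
28529/34554 + 35045/(-22379) = 28529*(1/34554) + 35045*(-1/22379) = 28529/34554 - 35045/22379 = -572494439/773283966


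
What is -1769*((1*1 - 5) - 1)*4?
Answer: 35380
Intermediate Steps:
-1769*((1*1 - 5) - 1)*4 = -1769*((1 - 5) - 1)*4 = -1769*(-4 - 1)*4 = -(-8845)*4 = -1769*(-20) = 35380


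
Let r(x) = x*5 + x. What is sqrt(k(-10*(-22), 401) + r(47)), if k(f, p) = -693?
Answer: I*sqrt(411) ≈ 20.273*I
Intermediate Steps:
r(x) = 6*x (r(x) = 5*x + x = 6*x)
sqrt(k(-10*(-22), 401) + r(47)) = sqrt(-693 + 6*47) = sqrt(-693 + 282) = sqrt(-411) = I*sqrt(411)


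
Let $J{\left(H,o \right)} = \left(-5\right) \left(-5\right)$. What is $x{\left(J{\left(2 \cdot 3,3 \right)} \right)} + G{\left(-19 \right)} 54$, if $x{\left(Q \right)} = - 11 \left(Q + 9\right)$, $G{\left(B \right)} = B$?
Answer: $-1400$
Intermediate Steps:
$J{\left(H,o \right)} = 25$
$x{\left(Q \right)} = -99 - 11 Q$ ($x{\left(Q \right)} = - 11 \left(9 + Q\right) = -99 - 11 Q$)
$x{\left(J{\left(2 \cdot 3,3 \right)} \right)} + G{\left(-19 \right)} 54 = \left(-99 - 275\right) - 1026 = -374 - 1026 = -1400$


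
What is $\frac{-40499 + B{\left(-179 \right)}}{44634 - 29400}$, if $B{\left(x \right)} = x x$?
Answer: $- \frac{4229}{7617} \approx -0.55521$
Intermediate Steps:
$B{\left(x \right)} = x^{2}$
$\frac{-40499 + B{\left(-179 \right)}}{44634 - 29400} = \frac{-40499 + \left(-179\right)^{2}}{44634 - 29400} = \frac{-40499 + 32041}{15234} = \left(-8458\right) \frac{1}{15234} = - \frac{4229}{7617}$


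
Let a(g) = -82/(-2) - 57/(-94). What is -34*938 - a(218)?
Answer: -3001759/94 ≈ -31934.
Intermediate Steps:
a(g) = 3911/94 (a(g) = -82*(-1/2) - 57*(-1/94) = 41 + 57/94 = 3911/94)
-34*938 - a(218) = -34*938 - 1*3911/94 = -31892 - 3911/94 = -3001759/94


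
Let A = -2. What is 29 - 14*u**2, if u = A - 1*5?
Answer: -657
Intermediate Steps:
u = -7 (u = -2 - 1*5 = -2 - 5 = -7)
29 - 14*u**2 = 29 - 14*(-7)**2 = 29 - 14*49 = 29 - 686 = -657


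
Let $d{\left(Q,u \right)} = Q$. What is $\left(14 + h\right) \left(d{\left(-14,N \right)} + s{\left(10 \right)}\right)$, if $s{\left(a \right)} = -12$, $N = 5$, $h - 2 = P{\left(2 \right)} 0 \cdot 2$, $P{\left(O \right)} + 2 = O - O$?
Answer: $-416$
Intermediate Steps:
$P{\left(O \right)} = -2$ ($P{\left(O \right)} = -2 + \left(O - O\right) = -2 + 0 = -2$)
$h = 2$ ($h = 2 + \left(-2\right) 0 \cdot 2 = 2 + 0 \cdot 2 = 2 + 0 = 2$)
$\left(14 + h\right) \left(d{\left(-14,N \right)} + s{\left(10 \right)}\right) = \left(14 + 2\right) \left(-14 - 12\right) = 16 \left(-26\right) = -416$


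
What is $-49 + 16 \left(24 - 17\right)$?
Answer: $63$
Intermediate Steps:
$-49 + 16 \left(24 - 17\right) = -49 + 16 \cdot 7 = -49 + 112 = 63$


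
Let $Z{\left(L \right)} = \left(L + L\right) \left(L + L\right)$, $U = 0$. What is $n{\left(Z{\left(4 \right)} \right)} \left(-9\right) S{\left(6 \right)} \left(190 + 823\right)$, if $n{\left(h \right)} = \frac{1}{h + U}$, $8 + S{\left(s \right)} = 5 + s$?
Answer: $- \frac{27351}{64} \approx -427.36$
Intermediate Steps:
$S{\left(s \right)} = -3 + s$ ($S{\left(s \right)} = -8 + \left(5 + s\right) = -3 + s$)
$Z{\left(L \right)} = 4 L^{2}$ ($Z{\left(L \right)} = 2 L 2 L = 4 L^{2}$)
$n{\left(h \right)} = \frac{1}{h}$ ($n{\left(h \right)} = \frac{1}{h + 0} = \frac{1}{h}$)
$n{\left(Z{\left(4 \right)} \right)} \left(-9\right) S{\left(6 \right)} \left(190 + 823\right) = \frac{1}{4 \cdot 4^{2}} \left(-9\right) \left(-3 + 6\right) \left(190 + 823\right) = \frac{1}{4 \cdot 16} \left(-9\right) 3 \cdot 1013 = \frac{1}{64} \left(-9\right) 3 \cdot 1013 = \left(- \frac{9}{64}\right) 3 \cdot 1013 = \left(- \frac{27}{64}\right) 1013 = - \frac{27351}{64}$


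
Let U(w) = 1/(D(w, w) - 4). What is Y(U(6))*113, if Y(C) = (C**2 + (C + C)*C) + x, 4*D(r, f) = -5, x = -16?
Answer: -263968/147 ≈ -1795.7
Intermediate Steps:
D(r, f) = -5/4 (D(r, f) = (1/4)*(-5) = -5/4)
U(w) = -4/21 (U(w) = 1/(-5/4 - 4) = 1/(-21/4) = -4/21)
Y(C) = -16 + 3*C**2 (Y(C) = (C**2 + (C + C)*C) - 16 = (C**2 + (2*C)*C) - 16 = (C**2 + 2*C**2) - 16 = 3*C**2 - 16 = -16 + 3*C**2)
Y(U(6))*113 = (-16 + 3*(-4/21)**2)*113 = (-16 + 3*(16/441))*113 = (-16 + 16/147)*113 = -2336/147*113 = -263968/147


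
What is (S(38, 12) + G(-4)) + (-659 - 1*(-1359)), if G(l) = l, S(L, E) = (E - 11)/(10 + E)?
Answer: 15313/22 ≈ 696.04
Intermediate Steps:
S(L, E) = (-11 + E)/(10 + E)
(S(38, 12) + G(-4)) + (-659 - 1*(-1359)) = ((-11 + 12)/(10 + 12) - 4) + (-659 - 1*(-1359)) = (1/22 - 4) + (-659 + 1359) = ((1/22)*1 - 4) + 700 = (1/22 - 4) + 700 = -87/22 + 700 = 15313/22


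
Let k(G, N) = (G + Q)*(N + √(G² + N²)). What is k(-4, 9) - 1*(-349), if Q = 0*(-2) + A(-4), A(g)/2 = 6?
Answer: 421 + 8*√97 ≈ 499.79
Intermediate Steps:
A(g) = 12 (A(g) = 2*6 = 12)
Q = 12 (Q = 0*(-2) + 12 = 0 + 12 = 12)
k(G, N) = (12 + G)*(N + √(G² + N²)) (k(G, N) = (G + 12)*(N + √(G² + N²)) = (12 + G)*(N + √(G² + N²)))
k(-4, 9) - 1*(-349) = (12*9 + 12*√((-4)² + 9²) - 4*9 - 4*√((-4)² + 9²)) - 1*(-349) = (108 + 12*√(16 + 81) - 36 - 4*√(16 + 81)) + 349 = (108 + 12*√97 - 36 - 4*√97) + 349 = (72 + 8*√97) + 349 = 421 + 8*√97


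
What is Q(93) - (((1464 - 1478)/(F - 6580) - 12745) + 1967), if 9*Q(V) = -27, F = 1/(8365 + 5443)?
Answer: 978980091913/90856639 ≈ 10775.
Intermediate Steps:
F = 1/13808 ≈ 7.2422e-5
Q(V) = -3 (Q(V) = (⅑)*(-27) = -3)
Q(93) - (((1464 - 1478)/(F - 6580) - 12745) + 1967) = -3 - (((1464 - 1478)/(1/13808 - 6580) - 12745) + 1967) = -3 - ((-14/(-90856639/13808) - 12745) + 1967) = -3 - ((-14*(-13808/90856639) - 12745) + 1967) = -3 - ((193312/90856639 - 12745) + 1967) = -3 - (-1157967670743/90856639 + 1967) = -3 - 1*(-979252661830/90856639) = -3 + 979252661830/90856639 = 978980091913/90856639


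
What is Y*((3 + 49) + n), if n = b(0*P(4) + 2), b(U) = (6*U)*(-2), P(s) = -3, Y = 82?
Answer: 2296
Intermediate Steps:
b(U) = -12*U
n = -24 (n = -12*(0*(-3) + 2) = -12*(0 + 2) = -12*2 = -24)
Y*((3 + 49) + n) = 82*((3 + 49) - 24) = 82*(52 - 24) = 82*28 = 2296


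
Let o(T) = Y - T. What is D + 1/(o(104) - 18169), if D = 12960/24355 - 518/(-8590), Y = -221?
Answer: 229197950181/386911956830 ≈ 0.59238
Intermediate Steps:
o(T) = -221 - T
D = 12394229/20920945 (D = 12960*(1/24355) - 518*(-1/8590) = 2592/4871 + 259/4295 = 12394229/20920945 ≈ 0.59243)
D + 1/(o(104) - 18169) = 12394229/20920945 + 1/((-221 - 1*104) - 18169) = 12394229/20920945 + 1/((-221 - 104) - 18169) = 12394229/20920945 + 1/(-325 - 18169) = 12394229/20920945 + 1/(-18494) = 12394229/20920945 - 1/18494 = 229197950181/386911956830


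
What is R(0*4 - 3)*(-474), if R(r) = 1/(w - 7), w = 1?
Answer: 79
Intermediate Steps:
R(r) = -1/6 (R(r) = 1/(1 - 7) = 1/(-6) = -1/6)
R(0*4 - 3)*(-474) = -1/6*(-474) = 79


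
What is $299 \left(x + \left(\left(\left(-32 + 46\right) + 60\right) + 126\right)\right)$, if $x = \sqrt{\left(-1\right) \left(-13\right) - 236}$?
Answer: $59800 + 299 i \sqrt{223} \approx 59800.0 + 4465.0 i$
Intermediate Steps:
$x = i \sqrt{223}$ ($x = \sqrt{13 - 236} = \sqrt{-223} = i \sqrt{223} \approx 14.933 i$)
$299 \left(x + \left(\left(\left(-32 + 46\right) + 60\right) + 126\right)\right) = 299 \left(i \sqrt{223} + \left(\left(\left(-32 + 46\right) + 60\right) + 126\right)\right) = 299 \left(i \sqrt{223} + \left(\left(14 + 60\right) + 126\right)\right) = 299 \left(i \sqrt{223} + \left(74 + 126\right)\right) = 299 \left(i \sqrt{223} + 200\right) = 299 \left(200 + i \sqrt{223}\right) = 59800 + 299 i \sqrt{223}$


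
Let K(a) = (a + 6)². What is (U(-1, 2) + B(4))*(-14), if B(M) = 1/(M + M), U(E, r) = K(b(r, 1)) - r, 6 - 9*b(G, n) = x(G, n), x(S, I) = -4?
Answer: -220871/324 ≈ -681.70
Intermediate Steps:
b(G, n) = 10/9 (b(G, n) = ⅔ - ⅑*(-4) = ⅔ + 4/9 = 10/9)
K(a) = (6 + a)²
U(E, r) = 4096/81 - r (U(E, r) = (6 + 10/9)² - r = (64/9)² - r = 4096/81 - r)
B(M) = 1/(2*M)
(U(-1, 2) + B(4))*(-14) = ((4096/81 - 1*2) + (½)/4)*(-14) = ((4096/81 - 2) + (½)*(¼))*(-14) = (3934/81 + ⅛)*(-14) = (31553/648)*(-14) = -220871/324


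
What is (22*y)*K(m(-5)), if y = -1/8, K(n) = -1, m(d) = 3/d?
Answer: 11/4 ≈ 2.7500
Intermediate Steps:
y = -⅛ (y = -1*⅛ = -⅛ ≈ -0.12500)
(22*y)*K(m(-5)) = (22*(-⅛))*(-1) = -11/4*(-1) = 11/4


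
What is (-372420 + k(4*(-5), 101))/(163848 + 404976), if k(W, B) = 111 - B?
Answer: -186205/284412 ≈ -0.65470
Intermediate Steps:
(-372420 + k(4*(-5), 101))/(163848 + 404976) = (-372420 + (111 - 1*101))/(163848 + 404976) = (-372420 + (111 - 101))/568824 = (-372420 + 10)*(1/568824) = -372410*1/568824 = -186205/284412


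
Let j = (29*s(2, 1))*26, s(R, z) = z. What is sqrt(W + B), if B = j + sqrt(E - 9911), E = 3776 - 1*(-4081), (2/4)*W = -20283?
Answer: sqrt(-39812 + I*sqrt(2054)) ≈ 0.114 + 199.53*I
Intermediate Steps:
j = 754 (j = (29*1)*26 = 29*26 = 754)
W = -40566 (W = 2*(-20283) = -40566)
E = 7857 (E = 3776 + 4081 = 7857)
B = 754 + I*sqrt(2054) (B = 754 + sqrt(7857 - 9911) = 754 + sqrt(-2054) = 754 + I*sqrt(2054) ≈ 754.0 + 45.321*I)
sqrt(W + B) = sqrt(-40566 + (754 + I*sqrt(2054))) = sqrt(-39812 + I*sqrt(2054))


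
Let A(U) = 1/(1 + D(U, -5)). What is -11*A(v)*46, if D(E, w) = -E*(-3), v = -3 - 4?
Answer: 253/10 ≈ 25.300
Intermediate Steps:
v = -7
D(E, w) = 3*E
A(U) = 1/(1 + 3*U)
-11*A(v)*46 = -11/(1 + 3*(-7))*46 = -11/(1 - 21)*46 = -11/(-20)*46 = -11*(-1/20)*46 = (11/20)*46 = 253/10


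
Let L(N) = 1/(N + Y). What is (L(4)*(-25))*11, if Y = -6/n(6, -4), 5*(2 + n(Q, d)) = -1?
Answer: -3025/74 ≈ -40.878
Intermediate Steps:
n(Q, d) = -11/5 (n(Q, d) = -2 + (⅕)*(-1) = -2 - ⅕ = -11/5)
Y = 30/11 (Y = -6/(-11/5) = -6*(-5/11) = 30/11 ≈ 2.7273)
L(N) = 1/(30/11 + N) (L(N) = 1/(N + 30/11) = 1/(30/11 + N))
(L(4)*(-25))*11 = ((11/(30 + 11*4))*(-25))*11 = ((11/(30 + 44))*(-25))*11 = ((11/74)*(-25))*11 = -275/74*11 = -3025/74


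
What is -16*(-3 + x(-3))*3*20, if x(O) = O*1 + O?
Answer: 8640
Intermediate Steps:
x(O) = 2*O (x(O) = O + O = 2*O)
-16*(-3 + x(-3))*3*20 = -16*(-3 + 2*(-3))*3*20 = -16*(-3 - 6)*3*20 = -(-144)*3*20 = -16*(-27)*20 = 432*20 = 8640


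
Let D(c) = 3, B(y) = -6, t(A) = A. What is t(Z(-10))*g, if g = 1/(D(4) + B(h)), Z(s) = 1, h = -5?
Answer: -⅓ ≈ -0.33333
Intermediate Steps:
g = -⅓ (g = 1/(3 - 6) = 1/(-3) = -⅓ ≈ -0.33333)
t(Z(-10))*g = 1*(-⅓) = -⅓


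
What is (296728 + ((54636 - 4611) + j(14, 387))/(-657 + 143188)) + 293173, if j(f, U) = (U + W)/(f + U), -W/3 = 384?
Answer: 33715771011091/57154931 ≈ 5.8990e+5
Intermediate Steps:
W = -1152 (W = -3*384 = -1152)
j(f, U) = (-1152 + U)/(U + f) (j(f, U) = (U - 1152)/(f + U) = (-1152 + U)/(U + f))
(296728 + ((54636 - 4611) + j(14, 387))/(-657 + 143188)) + 293173 = (296728 + ((54636 - 4611) + (-1152 + 387)/(387 + 14))/(-657 + 143188)) + 293173 = (296728 + (50025 - 765/401)/142531) + 293173 = (296728 + (50025 + (1/401)*(-765))*(1/142531)) + 293173 = (296728 + (50025 - 765/401)*(1/142531)) + 293173 = (296728 + (20059260/401)*(1/142531)) + 293173 = (296728 + 20059260/57154931) + 293173 = 16959488425028/57154931 + 293173 = 33715771011091/57154931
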